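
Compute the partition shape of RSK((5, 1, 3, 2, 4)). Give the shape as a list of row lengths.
[3, 1, 1]

RSK row insertion gives P = [[1, 2, 4], [3], [5]], which has shape [3, 1, 1].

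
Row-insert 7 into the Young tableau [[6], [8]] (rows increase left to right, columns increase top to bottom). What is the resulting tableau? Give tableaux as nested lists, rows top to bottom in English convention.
7 is larger than every entry of row 1, so it is appended to row 1. The new tableau is [[6, 7], [8]].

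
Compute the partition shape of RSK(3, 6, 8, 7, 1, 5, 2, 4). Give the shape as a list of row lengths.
RSK row insertion gives P = [[1, 2, 4], [3, 5, 7], [6], [8]], which has shape [3, 3, 1, 1].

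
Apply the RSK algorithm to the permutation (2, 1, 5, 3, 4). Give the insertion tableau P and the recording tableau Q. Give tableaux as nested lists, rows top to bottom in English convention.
P = [[1, 3, 4], [2, 5]], Q = [[1, 3, 5], [2, 4]]

Insert each entry of the permutation into P by Schensted row insertion, recording in Q the position of each new cell.

Insert 2: appended to row 1. P = [[2]].
Insert 1: 1 bumps 2 from row 1; 2 starts row 2. P = [[1], [2]].
Insert 5: appended to row 1. P = [[1, 5], [2]].
Insert 3: 3 bumps 5 from row 1; 5 appends to row 2. P = [[1, 3], [2, 5]].
Insert 4: appended to row 1. P = [[1, 3, 4], [2, 5]].

So P = [[1, 3, 4], [2, 5]], Q = [[1, 3, 5], [2, 4]].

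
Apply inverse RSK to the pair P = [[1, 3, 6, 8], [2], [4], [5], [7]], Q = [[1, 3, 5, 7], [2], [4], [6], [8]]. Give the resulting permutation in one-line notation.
Reverse the RSK construction: for i from n down to 1, find the cell of Q containing i, remove the entry at that cell from P, and reverse-bump it up through P; the value ejected from row 1 is w(i).

Step i=8: Q has 8 at row 5, column 1; remove 7 from row 5 of P and reverse-bump: 7 enters row 4 and ejects 5; 5 enters row 3 and ejects 4; 4 enters row 2 and ejects 2; 2 enters row 1 and ejects 1. So w(8) = 1. P is now [[2, 3, 6, 8], [4], [5], [7]].
Step i=7: Q has 7 at row 1, column 4; remove that cell from P, ejecting 8. So w(7) = 8. P is now [[2, 3, 6], [4], [5], [7]].
Step i=6: Q has 6 at row 4, column 1; remove 7 from row 4 of P and reverse-bump: 7 enters row 3 and ejects 5; 5 enters row 2 and ejects 4; 4 enters row 1 and ejects 3. So w(6) = 3. P is now [[2, 4, 6], [5], [7]].
Step i=5: Q has 5 at row 1, column 3; remove that cell from P, ejecting 6. So w(5) = 6. P is now [[2, 4], [5], [7]].
Step i=4: Q has 4 at row 3, column 1; remove 7 from row 3 of P and reverse-bump: 7 enters row 2 and ejects 5; 5 enters row 1 and ejects 4. So w(4) = 4. P is now [[2, 5], [7]].
Step i=3: Q has 3 at row 1, column 2; remove that cell from P, ejecting 5. So w(3) = 5. P is now [[2], [7]].
Step i=2: Q has 2 at row 2, column 1; remove 7 from row 2 of P and reverse-bump: 7 enters row 1 and ejects 2. So w(2) = 2. P is now [[7]].
Step i=1: Q has 1 at row 1, column 1; remove that cell from P, ejecting 7. So w(1) = 7. P is now [].

So w = 7 2 5 4 6 3 8 1.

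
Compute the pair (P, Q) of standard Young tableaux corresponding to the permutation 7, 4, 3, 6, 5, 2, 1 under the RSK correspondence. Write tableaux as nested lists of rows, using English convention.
Insert each entry of the permutation into P by Schensted row insertion, recording in Q the position of each new cell.

Insert 7: appended to row 1. P = [[7]].
Insert 4: 4 bumps 7 from row 1; 7 starts row 2. P = [[4], [7]].
Insert 3: 3 bumps 4 from row 1; 4 bumps 7 from row 2; 7 starts row 3. P = [[3], [4], [7]].
Insert 6: appended to row 1. P = [[3, 6], [4], [7]].
Insert 5: 5 bumps 6 from row 1; 6 appends to row 2. P = [[3, 5], [4, 6], [7]].
Insert 2: 2 bumps 3 from row 1; 3 bumps 4 from row 2; 4 bumps 7 from row 3; 7 starts row 4. P = [[2, 5], [3, 6], [4], [7]].
Insert 1: 1 bumps 2 from row 1; 2 bumps 3 from row 2; 3 bumps 4 from row 3; 4 bumps 7 from row 4; 7 starts row 5. P = [[1, 5], [2, 6], [3], [4], [7]].

So P = [[1, 5], [2, 6], [3], [4], [7]], Q = [[1, 4], [2, 5], [3], [6], [7]].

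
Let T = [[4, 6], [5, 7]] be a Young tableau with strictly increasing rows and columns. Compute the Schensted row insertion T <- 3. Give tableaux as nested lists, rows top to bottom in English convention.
[[3, 6], [4, 7], [5]]

In row 1, 3 replaces 4 (the leftmost entry greater than 3); 4 is bumped to row 2. In row 2, 4 replaces 5 (the leftmost entry greater than 4); 5 is bumped to row 3. 5 starts a new row 3. The new tableau is [[3, 6], [4, 7], [5]].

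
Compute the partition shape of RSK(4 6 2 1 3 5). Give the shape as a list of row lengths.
[3, 2, 1]

Row-insert each entry into an empty tableau.

After inserting 4: P = [[4]].
After inserting 6: P = [[4, 6]].
After inserting 2: P = [[2, 6], [4]].
After inserting 1: P = [[1, 6], [2], [4]].
After inserting 3: P = [[1, 3], [2, 6], [4]].
After inserting 5: P = [[1, 3, 5], [2, 6], [4]].

The final insertion tableau P = [[1, 3, 5], [2, 6], [4]] has shape [3, 2, 1].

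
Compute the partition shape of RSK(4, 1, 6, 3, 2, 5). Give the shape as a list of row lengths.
[3, 2, 1]

RSK row insertion gives P = [[1, 2, 5], [3, 6], [4]], which has shape [3, 2, 1].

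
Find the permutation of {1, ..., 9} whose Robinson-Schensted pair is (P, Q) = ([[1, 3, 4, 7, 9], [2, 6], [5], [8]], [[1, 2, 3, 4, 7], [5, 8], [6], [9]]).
2 5 6 8 7 3 9 4 1

Reverse the RSK construction: for i from n down to 1, find the cell of Q containing i, remove the entry at that cell from P, and reverse-bump it up through P; the value ejected from row 1 is w(i).

Step i=9: Q has 9 at row 4, column 1; remove 8 from row 4 of P and reverse-bump: 8 enters row 3 and ejects 5; 5 enters row 2 and ejects 2; 2 enters row 1 and ejects 1. So w(9) = 1. P is now [[2, 3, 4, 7, 9], [5, 6], [8]].
Step i=8: Q has 8 at row 2, column 2; remove 6 from row 2 of P and reverse-bump: 6 enters row 1 and ejects 4. So w(8) = 4. P is now [[2, 3, 6, 7, 9], [5], [8]].
Step i=7: Q has 7 at row 1, column 5; remove that cell from P, ejecting 9. So w(7) = 9. P is now [[2, 3, 6, 7], [5], [8]].
Step i=6: Q has 6 at row 3, column 1; remove 8 from row 3 of P and reverse-bump: 8 enters row 2 and ejects 5; 5 enters row 1 and ejects 3. So w(6) = 3. P is now [[2, 5, 6, 7], [8]].
Step i=5: Q has 5 at row 2, column 1; remove 8 from row 2 of P and reverse-bump: 8 enters row 1 and ejects 7. So w(5) = 7. P is now [[2, 5, 6, 8]].
Step i=4: Q has 4 at row 1, column 4; remove that cell from P, ejecting 8. So w(4) = 8. P is now [[2, 5, 6]].
Step i=3: Q has 3 at row 1, column 3; remove that cell from P, ejecting 6. So w(3) = 6. P is now [[2, 5]].
Step i=2: Q has 2 at row 1, column 2; remove that cell from P, ejecting 5. So w(2) = 5. P is now [[2]].
Step i=1: Q has 1 at row 1, column 1; remove that cell from P, ejecting 2. So w(1) = 2. P is now [].

So w = 2 5 6 8 7 3 9 4 1.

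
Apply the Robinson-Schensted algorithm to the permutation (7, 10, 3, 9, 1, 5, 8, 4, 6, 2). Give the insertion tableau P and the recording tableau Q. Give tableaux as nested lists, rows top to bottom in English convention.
P = [[1, 2, 6], [3, 4, 8], [5, 9], [7], [10]], Q = [[1, 2, 7], [3, 4, 9], [5, 6], [8], [10]]

Insert each entry of the permutation into P by Schensted row insertion, recording in Q the position of each new cell.

After inserting 7: P = [[7]].
After inserting 10: P = [[7, 10]].
After inserting 3: P = [[3, 10], [7]].
After inserting 9: P = [[3, 9], [7, 10]].
After inserting 1: P = [[1, 9], [3, 10], [7]].
After inserting 5: P = [[1, 5], [3, 9], [7, 10]].
After inserting 8: P = [[1, 5, 8], [3, 9], [7, 10]].
After inserting 4: P = [[1, 4, 8], [3, 5], [7, 9], [10]].
After inserting 6: P = [[1, 4, 6], [3, 5, 8], [7, 9], [10]].
After inserting 2: P = [[1, 2, 6], [3, 4, 8], [5, 9], [7], [10]].

So P = [[1, 2, 6], [3, 4, 8], [5, 9], [7], [10]], Q = [[1, 2, 7], [3, 4, 9], [5, 6], [8], [10]].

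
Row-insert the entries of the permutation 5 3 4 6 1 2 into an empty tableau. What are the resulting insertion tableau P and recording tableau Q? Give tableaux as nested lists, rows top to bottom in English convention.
Insert each entry of the permutation into P by Schensted row insertion, recording in Q the position of each new cell.

Insert 5: appended to row 1. P = [[5]].
Insert 3: 3 bumps 5 from row 1; 5 starts row 2. P = [[3], [5]].
Insert 4: appended to row 1. P = [[3, 4], [5]].
Insert 6: appended to row 1. P = [[3, 4, 6], [5]].
Insert 1: 1 bumps 3 from row 1; 3 bumps 5 from row 2; 5 starts row 3. P = [[1, 4, 6], [3], [5]].
Insert 2: 2 bumps 4 from row 1; 4 appends to row 2. P = [[1, 2, 6], [3, 4], [5]].

So P = [[1, 2, 6], [3, 4], [5]], Q = [[1, 3, 4], [2, 6], [5]].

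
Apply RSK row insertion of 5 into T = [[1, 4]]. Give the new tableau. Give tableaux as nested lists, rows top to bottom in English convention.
5 is larger than every entry of row 1, so it is appended to row 1. The new tableau is [[1, 4, 5]].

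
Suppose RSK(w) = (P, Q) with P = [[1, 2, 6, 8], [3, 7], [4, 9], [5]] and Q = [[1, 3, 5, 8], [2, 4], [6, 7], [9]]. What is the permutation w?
5 1 9 4 7 3 6 8 2

Reverse the RSK construction: for i from n down to 1, find the cell of Q containing i, remove the entry at that cell from P, and reverse-bump it up through P; the value ejected from row 1 is w(i).

Step i=9: Q has 9 at row 4, column 1; remove 5 from row 4 of P and reverse-bump: 5 enters row 3 and ejects 4; 4 enters row 2 and ejects 3; 3 enters row 1 and ejects 2. So w(9) = 2. P is now [[1, 3, 6, 8], [4, 7], [5, 9]].
Step i=8: Q has 8 at row 1, column 4; remove that cell from P, ejecting 8. So w(8) = 8. P is now [[1, 3, 6], [4, 7], [5, 9]].
Step i=7: Q has 7 at row 3, column 2; remove 9 from row 3 of P and reverse-bump: 9 enters row 2 and ejects 7; 7 enters row 1 and ejects 6. So w(7) = 6. P is now [[1, 3, 7], [4, 9], [5]].
Step i=6: Q has 6 at row 3, column 1; remove 5 from row 3 of P and reverse-bump: 5 enters row 2 and ejects 4; 4 enters row 1 and ejects 3. So w(6) = 3. P is now [[1, 4, 7], [5, 9]].
Step i=5: Q has 5 at row 1, column 3; remove that cell from P, ejecting 7. So w(5) = 7. P is now [[1, 4], [5, 9]].
Step i=4: Q has 4 at row 2, column 2; remove 9 from row 2 of P and reverse-bump: 9 enters row 1 and ejects 4. So w(4) = 4. P is now [[1, 9], [5]].
Step i=3: Q has 3 at row 1, column 2; remove that cell from P, ejecting 9. So w(3) = 9. P is now [[1], [5]].
Step i=2: Q has 2 at row 2, column 1; remove 5 from row 2 of P and reverse-bump: 5 enters row 1 and ejects 1. So w(2) = 1. P is now [[5]].
Step i=1: Q has 1 at row 1, column 1; remove that cell from P, ejecting 5. So w(1) = 5. P is now [].

So w = 5 1 9 4 7 3 6 8 2.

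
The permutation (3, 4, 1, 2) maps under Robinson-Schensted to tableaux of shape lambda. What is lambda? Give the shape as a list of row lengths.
[2, 2]

Row-insert each entry into an empty tableau.

After inserting 3: P = [[3]].
After inserting 4: P = [[3, 4]].
After inserting 1: P = [[1, 4], [3]].
After inserting 2: P = [[1, 2], [3, 4]].

The final insertion tableau P = [[1, 2], [3, 4]] has shape [2, 2].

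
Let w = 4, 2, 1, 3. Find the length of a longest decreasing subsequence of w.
3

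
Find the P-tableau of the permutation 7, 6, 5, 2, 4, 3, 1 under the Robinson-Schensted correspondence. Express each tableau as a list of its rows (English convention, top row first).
Insert 7: appended to row 1. P = [[7]].
Insert 6: 6 bumps 7 from row 1; 7 starts row 2. P = [[6], [7]].
Insert 5: 5 bumps 6 from row 1; 6 bumps 7 from row 2; 7 starts row 3. P = [[5], [6], [7]].
Insert 2: 2 bumps 5 from row 1; 5 bumps 6 from row 2; 6 bumps 7 from row 3; 7 starts row 4. P = [[2], [5], [6], [7]].
Insert 4: appended to row 1. P = [[2, 4], [5], [6], [7]].
Insert 3: 3 bumps 4 from row 1; 4 bumps 5 from row 2; 5 bumps 6 from row 3; 6 bumps 7 from row 4; 7 starts row 5. P = [[2, 3], [4], [5], [6], [7]].
Insert 1: 1 bumps 2 from row 1; 2 bumps 4 from row 2; 4 bumps 5 from row 3; 5 bumps 6 from row 4; 6 bumps 7 from row 5; 7 starts row 6. P = [[1, 3], [2], [4], [5], [6], [7]].

So P = [[1, 3], [2], [4], [5], [6], [7]].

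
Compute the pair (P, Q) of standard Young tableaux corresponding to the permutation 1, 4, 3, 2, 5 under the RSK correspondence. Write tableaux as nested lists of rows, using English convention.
P = [[1, 2, 5], [3], [4]], Q = [[1, 2, 5], [3], [4]]

Insert each entry of the permutation into P by Schensted row insertion, recording in Q the position of each new cell.

Insert 1: appended to row 1. P = [[1]].
Insert 4: appended to row 1. P = [[1, 4]].
Insert 3: 3 bumps 4 from row 1; 4 starts row 2. P = [[1, 3], [4]].
Insert 2: 2 bumps 3 from row 1; 3 bumps 4 from row 2; 4 starts row 3. P = [[1, 2], [3], [4]].
Insert 5: appended to row 1. P = [[1, 2, 5], [3], [4]].

So P = [[1, 2, 5], [3], [4]], Q = [[1, 2, 5], [3], [4]].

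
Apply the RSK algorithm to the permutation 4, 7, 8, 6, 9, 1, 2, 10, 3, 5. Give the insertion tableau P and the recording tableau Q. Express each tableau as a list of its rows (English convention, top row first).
Insert each entry of the permutation into P by Schensted row insertion, recording in Q the position of each new cell.

After inserting 4: P = [[4]].
After inserting 7: P = [[4, 7]].
After inserting 8: P = [[4, 7, 8]].
After inserting 6: P = [[4, 6, 8], [7]].
After inserting 9: P = [[4, 6, 8, 9], [7]].
After inserting 1: P = [[1, 6, 8, 9], [4], [7]].
After inserting 2: P = [[1, 2, 8, 9], [4, 6], [7]].
After inserting 10: P = [[1, 2, 8, 9, 10], [4, 6], [7]].
After inserting 3: P = [[1, 2, 3, 9, 10], [4, 6, 8], [7]].
After inserting 5: P = [[1, 2, 3, 5, 10], [4, 6, 8, 9], [7]].

So P = [[1, 2, 3, 5, 10], [4, 6, 8, 9], [7]], Q = [[1, 2, 3, 5, 8], [4, 7, 9, 10], [6]].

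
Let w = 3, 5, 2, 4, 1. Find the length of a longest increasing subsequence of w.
2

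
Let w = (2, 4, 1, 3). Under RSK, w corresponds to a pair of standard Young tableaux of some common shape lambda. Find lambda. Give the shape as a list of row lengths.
[2, 2]

Row-insert each entry into an empty tableau.

After inserting 2: P = [[2]].
After inserting 4: P = [[2, 4]].
After inserting 1: P = [[1, 4], [2]].
After inserting 3: P = [[1, 3], [2, 4]].

The final insertion tableau P = [[1, 3], [2, 4]] has shape [2, 2].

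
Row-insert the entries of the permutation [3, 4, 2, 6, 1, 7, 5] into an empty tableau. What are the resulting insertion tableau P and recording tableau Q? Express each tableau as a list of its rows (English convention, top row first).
Insert each entry of the permutation into P by Schensted row insertion, recording in Q the position of each new cell.

Insert 3: appended to row 1. P = [[3]].
Insert 4: appended to row 1. P = [[3, 4]].
Insert 2: 2 bumps 3 from row 1; 3 starts row 2. P = [[2, 4], [3]].
Insert 6: appended to row 1. P = [[2, 4, 6], [3]].
Insert 1: 1 bumps 2 from row 1; 2 bumps 3 from row 2; 3 starts row 3. P = [[1, 4, 6], [2], [3]].
Insert 7: appended to row 1. P = [[1, 4, 6, 7], [2], [3]].
Insert 5: 5 bumps 6 from row 1; 6 appends to row 2. P = [[1, 4, 5, 7], [2, 6], [3]].

So P = [[1, 4, 5, 7], [2, 6], [3]], Q = [[1, 2, 4, 6], [3, 7], [5]].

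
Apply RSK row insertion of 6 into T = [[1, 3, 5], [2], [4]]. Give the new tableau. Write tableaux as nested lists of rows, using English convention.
[[1, 3, 5, 6], [2], [4]]

6 is larger than every entry of row 1, so it is appended to row 1. The new tableau is [[1, 3, 5, 6], [2], [4]].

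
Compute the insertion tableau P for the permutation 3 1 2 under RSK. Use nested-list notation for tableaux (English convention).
P = [[1, 2], [3]]

Insert 3: appended to row 1. P = [[3]].
Insert 1: 1 bumps 3 from row 1; 3 starts row 2. P = [[1], [3]].
Insert 2: appended to row 1. P = [[1, 2], [3]].

So P = [[1, 2], [3]].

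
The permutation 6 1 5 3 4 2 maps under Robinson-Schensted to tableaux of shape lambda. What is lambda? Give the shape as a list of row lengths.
Row-insert each entry into an empty tableau.

After inserting 6: P = [[6]].
After inserting 1: P = [[1], [6]].
After inserting 5: P = [[1, 5], [6]].
After inserting 3: P = [[1, 3], [5], [6]].
After inserting 4: P = [[1, 3, 4], [5], [6]].
After inserting 2: P = [[1, 2, 4], [3], [5], [6]].

The final insertion tableau P = [[1, 2, 4], [3], [5], [6]] has shape [3, 1, 1, 1].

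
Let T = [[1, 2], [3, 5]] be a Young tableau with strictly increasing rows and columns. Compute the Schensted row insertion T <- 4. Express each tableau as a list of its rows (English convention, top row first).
4 is larger than every entry of row 1, so it is appended to row 1. The new tableau is [[1, 2, 4], [3, 5]].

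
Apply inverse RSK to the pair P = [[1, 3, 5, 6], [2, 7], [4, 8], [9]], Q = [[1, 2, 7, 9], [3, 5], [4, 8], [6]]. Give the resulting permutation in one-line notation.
4 9 8 2 3 1 7 5 6

Reverse the RSK construction: for i from n down to 1, find the cell of Q containing i, remove the entry at that cell from P, and reverse-bump it up through P; the value ejected from row 1 is w(i).

Step i=9: Q has 9 at row 1, column 4; remove that cell from P, ejecting 6. So w(9) = 6. P is now [[1, 3, 5], [2, 7], [4, 8], [9]].
Step i=8: Q has 8 at row 3, column 2; remove 8 from row 3 of P and reverse-bump: 8 enters row 2 and ejects 7; 7 enters row 1 and ejects 5. So w(8) = 5. P is now [[1, 3, 7], [2, 8], [4], [9]].
Step i=7: Q has 7 at row 1, column 3; remove that cell from P, ejecting 7. So w(7) = 7. P is now [[1, 3], [2, 8], [4], [9]].
Step i=6: Q has 6 at row 4, column 1; remove 9 from row 4 of P and reverse-bump: 9 enters row 3 and ejects 4; 4 enters row 2 and ejects 2; 2 enters row 1 and ejects 1. So w(6) = 1. P is now [[2, 3], [4, 8], [9]].
Step i=5: Q has 5 at row 2, column 2; remove 8 from row 2 of P and reverse-bump: 8 enters row 1 and ejects 3. So w(5) = 3. P is now [[2, 8], [4], [9]].
Step i=4: Q has 4 at row 3, column 1; remove 9 from row 3 of P and reverse-bump: 9 enters row 2 and ejects 4; 4 enters row 1 and ejects 2. So w(4) = 2. P is now [[4, 8], [9]].
Step i=3: Q has 3 at row 2, column 1; remove 9 from row 2 of P and reverse-bump: 9 enters row 1 and ejects 8. So w(3) = 8. P is now [[4, 9]].
Step i=2: Q has 2 at row 1, column 2; remove that cell from P, ejecting 9. So w(2) = 9. P is now [[4]].
Step i=1: Q has 1 at row 1, column 1; remove that cell from P, ejecting 4. So w(1) = 4. P is now [].

So w = 4 9 8 2 3 1 7 5 6.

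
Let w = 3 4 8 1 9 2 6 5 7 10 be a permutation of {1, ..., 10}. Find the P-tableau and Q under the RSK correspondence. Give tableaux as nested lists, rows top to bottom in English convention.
Insert each entry of the permutation into P by Schensted row insertion, recording in Q the position of each new cell.

Insert 3: appended to row 1. P = [[3]].
Insert 4: appended to row 1. P = [[3, 4]].
Insert 8: appended to row 1. P = [[3, 4, 8]].
Insert 1: 1 bumps 3 from row 1; 3 starts row 2. P = [[1, 4, 8], [3]].
Insert 9: appended to row 1. P = [[1, 4, 8, 9], [3]].
Insert 2: 2 bumps 4 from row 1; 4 appends to row 2. P = [[1, 2, 8, 9], [3, 4]].
Insert 6: 6 bumps 8 from row 1; 8 appends to row 2. P = [[1, 2, 6, 9], [3, 4, 8]].
Insert 5: 5 bumps 6 from row 1; 6 bumps 8 from row 2; 8 starts row 3. P = [[1, 2, 5, 9], [3, 4, 6], [8]].
Insert 7: 7 bumps 9 from row 1; 9 appends to row 2. P = [[1, 2, 5, 7], [3, 4, 6, 9], [8]].
Insert 10: appended to row 1. P = [[1, 2, 5, 7, 10], [3, 4, 6, 9], [8]].

So P = [[1, 2, 5, 7, 10], [3, 4, 6, 9], [8]], Q = [[1, 2, 3, 5, 10], [4, 6, 7, 9], [8]].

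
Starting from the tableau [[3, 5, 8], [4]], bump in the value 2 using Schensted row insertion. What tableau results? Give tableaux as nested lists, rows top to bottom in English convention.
[[2, 5, 8], [3], [4]]

In row 1, 2 replaces 3 (the leftmost entry greater than 2); 3 is bumped to row 2. In row 2, 3 replaces 4 (the leftmost entry greater than 3); 4 is bumped to row 3. 4 starts a new row 3. The new tableau is [[2, 5, 8], [3], [4]].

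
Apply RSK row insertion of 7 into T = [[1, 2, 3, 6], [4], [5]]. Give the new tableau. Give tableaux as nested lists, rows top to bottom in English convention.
7 is larger than every entry of row 1, so it is appended to row 1. The new tableau is [[1, 2, 3, 6, 7], [4], [5]].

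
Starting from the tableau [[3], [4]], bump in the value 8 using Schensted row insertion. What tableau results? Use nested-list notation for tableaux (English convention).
[[3, 8], [4]]

8 is larger than every entry of row 1, so it is appended to row 1. The new tableau is [[3, 8], [4]].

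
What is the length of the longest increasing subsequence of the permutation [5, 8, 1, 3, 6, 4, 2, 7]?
4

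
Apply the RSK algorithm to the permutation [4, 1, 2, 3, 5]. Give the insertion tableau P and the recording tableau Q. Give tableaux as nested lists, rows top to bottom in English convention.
Insert each entry of the permutation into P by Schensted row insertion, recording in Q the position of each new cell.

Insert 4: appended to row 1. P = [[4]].
Insert 1: 1 bumps 4 from row 1; 4 starts row 2. P = [[1], [4]].
Insert 2: appended to row 1. P = [[1, 2], [4]].
Insert 3: appended to row 1. P = [[1, 2, 3], [4]].
Insert 5: appended to row 1. P = [[1, 2, 3, 5], [4]].

So P = [[1, 2, 3, 5], [4]], Q = [[1, 3, 4, 5], [2]].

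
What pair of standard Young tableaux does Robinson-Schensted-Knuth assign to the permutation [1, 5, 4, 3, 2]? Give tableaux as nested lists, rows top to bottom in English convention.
Insert each entry of the permutation into P by Schensted row insertion, recording in Q the position of each new cell.

Insert 1: appended to row 1. P = [[1]].
Insert 5: appended to row 1. P = [[1, 5]].
Insert 4: 4 bumps 5 from row 1; 5 starts row 2. P = [[1, 4], [5]].
Insert 3: 3 bumps 4 from row 1; 4 bumps 5 from row 2; 5 starts row 3. P = [[1, 3], [4], [5]].
Insert 2: 2 bumps 3 from row 1; 3 bumps 4 from row 2; 4 bumps 5 from row 3; 5 starts row 4. P = [[1, 2], [3], [4], [5]].

So P = [[1, 2], [3], [4], [5]], Q = [[1, 2], [3], [4], [5]].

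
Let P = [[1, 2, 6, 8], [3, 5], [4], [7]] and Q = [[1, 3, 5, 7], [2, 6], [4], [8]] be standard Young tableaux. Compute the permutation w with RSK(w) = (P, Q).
Reverse the RSK construction: for i from n down to 1, find the cell of Q containing i, remove the entry at that cell from P, and reverse-bump it up through P; the value ejected from row 1 is w(i).

Step i=8: Q has 8 at row 4, column 1; remove 7 from row 4 of P and reverse-bump: 7 enters row 3 and ejects 4; 4 enters row 2 and ejects 3; 3 enters row 1 and ejects 2. So w(8) = 2. P is now [[1, 3, 6, 8], [4, 5], [7]].
Step i=7: Q has 7 at row 1, column 4; remove that cell from P, ejecting 8. So w(7) = 8. P is now [[1, 3, 6], [4, 5], [7]].
Step i=6: Q has 6 at row 2, column 2; remove 5 from row 2 of P and reverse-bump: 5 enters row 1 and ejects 3. So w(6) = 3. P is now [[1, 5, 6], [4], [7]].
Step i=5: Q has 5 at row 1, column 3; remove that cell from P, ejecting 6. So w(5) = 6. P is now [[1, 5], [4], [7]].
Step i=4: Q has 4 at row 3, column 1; remove 7 from row 3 of P and reverse-bump: 7 enters row 2 and ejects 4; 4 enters row 1 and ejects 1. So w(4) = 1. P is now [[4, 5], [7]].
Step i=3: Q has 3 at row 1, column 2; remove that cell from P, ejecting 5. So w(3) = 5. P is now [[4], [7]].
Step i=2: Q has 2 at row 2, column 1; remove 7 from row 2 of P and reverse-bump: 7 enters row 1 and ejects 4. So w(2) = 4. P is now [[7]].
Step i=1: Q has 1 at row 1, column 1; remove that cell from P, ejecting 7. So w(1) = 7. P is now [].

So w = 7 4 5 1 6 3 8 2.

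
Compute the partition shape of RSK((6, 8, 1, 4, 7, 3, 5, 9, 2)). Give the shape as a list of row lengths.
[4, 2, 2, 1]

RSK row insertion gives P = [[1, 2, 5, 9], [3, 7], [4, 8], [6]], which has shape [4, 2, 2, 1].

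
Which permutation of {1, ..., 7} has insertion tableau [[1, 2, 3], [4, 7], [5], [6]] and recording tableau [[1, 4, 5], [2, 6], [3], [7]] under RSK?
Reverse the RSK construction: for i from n down to 1, find the cell of Q containing i, remove the entry at that cell from P, and reverse-bump it up through P; the value ejected from row 1 is w(i).

Step i=7: Q has 7 at row 4, column 1; remove 6 from row 4 of P and reverse-bump: 6 enters row 3 and ejects 5; 5 enters row 2 and ejects 4; 4 enters row 1 and ejects 3. So w(7) = 3. P is now [[1, 2, 4], [5, 7], [6]].
Step i=6: Q has 6 at row 2, column 2; remove 7 from row 2 of P and reverse-bump: 7 enters row 1 and ejects 4. So w(6) = 4. P is now [[1, 2, 7], [5], [6]].
Step i=5: Q has 5 at row 1, column 3; remove that cell from P, ejecting 7. So w(5) = 7. P is now [[1, 2], [5], [6]].
Step i=4: Q has 4 at row 1, column 2; remove that cell from P, ejecting 2. So w(4) = 2. P is now [[1], [5], [6]].
Step i=3: Q has 3 at row 3, column 1; remove 6 from row 3 of P and reverse-bump: 6 enters row 2 and ejects 5; 5 enters row 1 and ejects 1. So w(3) = 1. P is now [[5], [6]].
Step i=2: Q has 2 at row 2, column 1; remove 6 from row 2 of P and reverse-bump: 6 enters row 1 and ejects 5. So w(2) = 5. P is now [[6]].
Step i=1: Q has 1 at row 1, column 1; remove that cell from P, ejecting 6. So w(1) = 6. P is now [].

So w = 6 5 1 2 7 4 3.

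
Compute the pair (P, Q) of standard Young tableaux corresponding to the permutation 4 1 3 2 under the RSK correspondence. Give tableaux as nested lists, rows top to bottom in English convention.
P = [[1, 2], [3], [4]], Q = [[1, 3], [2], [4]]

Insert each entry of the permutation into P by Schensted row insertion, recording in Q the position of each new cell.

Insert 4: appended to row 1. P = [[4]].
Insert 1: 1 bumps 4 from row 1; 4 starts row 2. P = [[1], [4]].
Insert 3: appended to row 1. P = [[1, 3], [4]].
Insert 2: 2 bumps 3 from row 1; 3 bumps 4 from row 2; 4 starts row 3. P = [[1, 2], [3], [4]].

So P = [[1, 2], [3], [4]], Q = [[1, 3], [2], [4]].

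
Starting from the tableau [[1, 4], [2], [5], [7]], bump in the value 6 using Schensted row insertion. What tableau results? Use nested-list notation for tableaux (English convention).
6 is larger than every entry of row 1, so it is appended to row 1. The new tableau is [[1, 4, 6], [2], [5], [7]].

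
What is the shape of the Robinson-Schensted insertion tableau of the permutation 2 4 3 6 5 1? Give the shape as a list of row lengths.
Row-insert each entry into an empty tableau.

After inserting 2: P = [[2]].
After inserting 4: P = [[2, 4]].
After inserting 3: P = [[2, 3], [4]].
After inserting 6: P = [[2, 3, 6], [4]].
After inserting 5: P = [[2, 3, 5], [4, 6]].
After inserting 1: P = [[1, 3, 5], [2, 6], [4]].

The final insertion tableau P = [[1, 3, 5], [2, 6], [4]] has shape [3, 2, 1].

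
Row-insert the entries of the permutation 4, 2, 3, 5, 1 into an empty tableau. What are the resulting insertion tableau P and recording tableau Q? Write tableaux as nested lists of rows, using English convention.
Insert each entry of the permutation into P by Schensted row insertion, recording in Q the position of each new cell.

Insert 4: appended to row 1. P = [[4]].
Insert 2: 2 bumps 4 from row 1; 4 starts row 2. P = [[2], [4]].
Insert 3: appended to row 1. P = [[2, 3], [4]].
Insert 5: appended to row 1. P = [[2, 3, 5], [4]].
Insert 1: 1 bumps 2 from row 1; 2 bumps 4 from row 2; 4 starts row 3. P = [[1, 3, 5], [2], [4]].

So P = [[1, 3, 5], [2], [4]], Q = [[1, 3, 4], [2], [5]].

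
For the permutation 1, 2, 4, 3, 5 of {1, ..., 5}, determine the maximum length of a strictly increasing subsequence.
4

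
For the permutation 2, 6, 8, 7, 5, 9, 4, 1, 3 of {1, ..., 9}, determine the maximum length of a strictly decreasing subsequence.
5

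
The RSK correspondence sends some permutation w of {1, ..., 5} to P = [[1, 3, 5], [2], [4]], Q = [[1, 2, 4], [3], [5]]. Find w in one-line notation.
Reverse the RSK construction: for i from n down to 1, find the cell of Q containing i, remove the entry at that cell from P, and reverse-bump it up through P; the value ejected from row 1 is w(i).

Step i=5: Q has 5 at row 3, column 1; remove 4 from row 3 of P and reverse-bump: 4 enters row 2 and ejects 2; 2 enters row 1 and ejects 1. So w(5) = 1. P is now [[2, 3, 5], [4]].
Step i=4: Q has 4 at row 1, column 3; remove that cell from P, ejecting 5. So w(4) = 5. P is now [[2, 3], [4]].
Step i=3: Q has 3 at row 2, column 1; remove 4 from row 2 of P and reverse-bump: 4 enters row 1 and ejects 3. So w(3) = 3. P is now [[2, 4]].
Step i=2: Q has 2 at row 1, column 2; remove that cell from P, ejecting 4. So w(2) = 4. P is now [[2]].
Step i=1: Q has 1 at row 1, column 1; remove that cell from P, ejecting 2. So w(1) = 2. P is now [].

So w = 2 4 3 5 1.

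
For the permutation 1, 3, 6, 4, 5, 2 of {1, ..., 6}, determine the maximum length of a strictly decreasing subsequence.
3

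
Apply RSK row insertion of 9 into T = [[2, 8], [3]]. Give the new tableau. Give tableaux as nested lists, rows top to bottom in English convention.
9 is larger than every entry of row 1, so it is appended to row 1. The new tableau is [[2, 8, 9], [3]].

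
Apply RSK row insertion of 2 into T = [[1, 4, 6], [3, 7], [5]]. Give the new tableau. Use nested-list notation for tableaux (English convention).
[[1, 2, 6], [3, 4], [5, 7]]

In row 1, 2 replaces 4 (the leftmost entry greater than 2); 4 is bumped to row 2. In row 2, 4 replaces 7 (the leftmost entry greater than 4); 7 is bumped to row 3. 7 is appended to row 3. The new tableau is [[1, 2, 6], [3, 4], [5, 7]].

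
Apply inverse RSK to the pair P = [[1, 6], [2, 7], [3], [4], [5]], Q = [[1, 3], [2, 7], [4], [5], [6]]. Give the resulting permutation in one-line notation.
5 4 7 3 2 1 6

Reverse RSK: for i = n, n-1, ..., 1, locate i in Q, remove the corresponding corner cell from P, and reverse-bump its entry up through P; the value ejected from row 1 is w(i).

So w = 5 4 7 3 2 1 6.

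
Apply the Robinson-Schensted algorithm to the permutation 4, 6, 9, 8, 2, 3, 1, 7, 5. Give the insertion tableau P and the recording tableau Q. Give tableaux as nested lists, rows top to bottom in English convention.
P = [[1, 3, 5], [2, 6, 7], [4, 8], [9]], Q = [[1, 2, 3], [4, 6, 8], [5, 9], [7]]

Insert each entry of the permutation into P by Schensted row insertion, recording in Q the position of each new cell.

After inserting 4: P = [[4]].
After inserting 6: P = [[4, 6]].
After inserting 9: P = [[4, 6, 9]].
After inserting 8: P = [[4, 6, 8], [9]].
After inserting 2: P = [[2, 6, 8], [4], [9]].
After inserting 3: P = [[2, 3, 8], [4, 6], [9]].
After inserting 1: P = [[1, 3, 8], [2, 6], [4], [9]].
After inserting 7: P = [[1, 3, 7], [2, 6, 8], [4], [9]].
After inserting 5: P = [[1, 3, 5], [2, 6, 7], [4, 8], [9]].

So P = [[1, 3, 5], [2, 6, 7], [4, 8], [9]], Q = [[1, 2, 3], [4, 6, 8], [5, 9], [7]].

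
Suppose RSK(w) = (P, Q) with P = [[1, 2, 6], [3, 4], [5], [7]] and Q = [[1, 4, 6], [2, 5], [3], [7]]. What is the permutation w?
7 3 1 5 4 6 2

Reverse the RSK construction: for i from n down to 1, find the cell of Q containing i, remove the entry at that cell from P, and reverse-bump it up through P; the value ejected from row 1 is w(i).

Step i=7: Q has 7 at row 4, column 1; remove 7 from row 4 of P and reverse-bump: 7 enters row 3 and ejects 5; 5 enters row 2 and ejects 4; 4 enters row 1 and ejects 2. So w(7) = 2. P is now [[1, 4, 6], [3, 5], [7]].
Step i=6: Q has 6 at row 1, column 3; remove that cell from P, ejecting 6. So w(6) = 6. P is now [[1, 4], [3, 5], [7]].
Step i=5: Q has 5 at row 2, column 2; remove 5 from row 2 of P and reverse-bump: 5 enters row 1 and ejects 4. So w(5) = 4. P is now [[1, 5], [3], [7]].
Step i=4: Q has 4 at row 1, column 2; remove that cell from P, ejecting 5. So w(4) = 5. P is now [[1], [3], [7]].
Step i=3: Q has 3 at row 3, column 1; remove 7 from row 3 of P and reverse-bump: 7 enters row 2 and ejects 3; 3 enters row 1 and ejects 1. So w(3) = 1. P is now [[3], [7]].
Step i=2: Q has 2 at row 2, column 1; remove 7 from row 2 of P and reverse-bump: 7 enters row 1 and ejects 3. So w(2) = 3. P is now [[7]].
Step i=1: Q has 1 at row 1, column 1; remove that cell from P, ejecting 7. So w(1) = 7. P is now [].

So w = 7 3 1 5 4 6 2.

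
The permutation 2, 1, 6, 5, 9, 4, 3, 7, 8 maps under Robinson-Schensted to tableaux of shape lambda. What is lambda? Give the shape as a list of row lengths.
[4, 3, 1, 1]

Row-insert each entry into an empty tableau.

After inserting 2: P = [[2]].
After inserting 1: P = [[1], [2]].
After inserting 6: P = [[1, 6], [2]].
After inserting 5: P = [[1, 5], [2, 6]].
After inserting 9: P = [[1, 5, 9], [2, 6]].
After inserting 4: P = [[1, 4, 9], [2, 5], [6]].
After inserting 3: P = [[1, 3, 9], [2, 4], [5], [6]].
After inserting 7: P = [[1, 3, 7], [2, 4, 9], [5], [6]].
After inserting 8: P = [[1, 3, 7, 8], [2, 4, 9], [5], [6]].

The final insertion tableau P = [[1, 3, 7, 8], [2, 4, 9], [5], [6]] has shape [4, 3, 1, 1].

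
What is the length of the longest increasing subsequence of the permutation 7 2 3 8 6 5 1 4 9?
4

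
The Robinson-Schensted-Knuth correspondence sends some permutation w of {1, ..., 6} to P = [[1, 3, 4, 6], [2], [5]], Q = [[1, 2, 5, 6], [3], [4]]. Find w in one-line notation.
Reverse the RSK construction: for i from n down to 1, find the cell of Q containing i, remove the entry at that cell from P, and reverse-bump it up through P; the value ejected from row 1 is w(i).

Step i=6: Q has 6 at row 1, column 4; remove that cell from P, ejecting 6. So w(6) = 6. P is now [[1, 3, 4], [2], [5]].
Step i=5: Q has 5 at row 1, column 3; remove that cell from P, ejecting 4. So w(5) = 4. P is now [[1, 3], [2], [5]].
Step i=4: Q has 4 at row 3, column 1; remove 5 from row 3 of P and reverse-bump: 5 enters row 2 and ejects 2; 2 enters row 1 and ejects 1. So w(4) = 1. P is now [[2, 3], [5]].
Step i=3: Q has 3 at row 2, column 1; remove 5 from row 2 of P and reverse-bump: 5 enters row 1 and ejects 3. So w(3) = 3. P is now [[2, 5]].
Step i=2: Q has 2 at row 1, column 2; remove that cell from P, ejecting 5. So w(2) = 5. P is now [[2]].
Step i=1: Q has 1 at row 1, column 1; remove that cell from P, ejecting 2. So w(1) = 2. P is now [].

So w = 2 5 3 1 4 6.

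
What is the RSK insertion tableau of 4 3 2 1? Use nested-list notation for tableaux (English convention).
P = [[1], [2], [3], [4]]

Insert 4: appended to row 1. P = [[4]].
Insert 3: 3 bumps 4 from row 1; 4 starts row 2. P = [[3], [4]].
Insert 2: 2 bumps 3 from row 1; 3 bumps 4 from row 2; 4 starts row 3. P = [[2], [3], [4]].
Insert 1: 1 bumps 2 from row 1; 2 bumps 3 from row 2; 3 bumps 4 from row 3; 4 starts row 4. P = [[1], [2], [3], [4]].

So P = [[1], [2], [3], [4]].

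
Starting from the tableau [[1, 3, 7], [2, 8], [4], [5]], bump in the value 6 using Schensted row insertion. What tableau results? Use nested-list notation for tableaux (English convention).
In row 1, 6 replaces 7 (the leftmost entry greater than 6); 7 is bumped to row 2. In row 2, 7 replaces 8 (the leftmost entry greater than 7); 8 is bumped to row 3. 8 is appended to row 3. The new tableau is [[1, 3, 6], [2, 7], [4, 8], [5]].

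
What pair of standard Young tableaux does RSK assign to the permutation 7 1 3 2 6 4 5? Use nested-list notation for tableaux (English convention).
P = [[1, 2, 4, 5], [3, 6], [7]], Q = [[1, 3, 5, 7], [2, 6], [4]]

Insert each entry of the permutation into P by Schensted row insertion, recording in Q the position of each new cell.

After inserting 7: P = [[7]].
After inserting 1: P = [[1], [7]].
After inserting 3: P = [[1, 3], [7]].
After inserting 2: P = [[1, 2], [3], [7]].
After inserting 6: P = [[1, 2, 6], [3], [7]].
After inserting 4: P = [[1, 2, 4], [3, 6], [7]].
After inserting 5: P = [[1, 2, 4, 5], [3, 6], [7]].

So P = [[1, 2, 4, 5], [3, 6], [7]], Q = [[1, 3, 5, 7], [2, 6], [4]].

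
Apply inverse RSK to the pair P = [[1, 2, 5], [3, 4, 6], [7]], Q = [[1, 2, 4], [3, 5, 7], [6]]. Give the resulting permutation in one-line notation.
3 4 1 7 6 2 5

Reverse the RSK construction: for i from n down to 1, find the cell of Q containing i, remove the entry at that cell from P, and reverse-bump it up through P; the value ejected from row 1 is w(i).

Step i=7: Q has 7 at row 2, column 3; remove 6 from row 2 of P and reverse-bump: 6 enters row 1 and ejects 5. So w(7) = 5. P is now [[1, 2, 6], [3, 4], [7]].
Step i=6: Q has 6 at row 3, column 1; remove 7 from row 3 of P and reverse-bump: 7 enters row 2 and ejects 4; 4 enters row 1 and ejects 2. So w(6) = 2. P is now [[1, 4, 6], [3, 7]].
Step i=5: Q has 5 at row 2, column 2; remove 7 from row 2 of P and reverse-bump: 7 enters row 1 and ejects 6. So w(5) = 6. P is now [[1, 4, 7], [3]].
Step i=4: Q has 4 at row 1, column 3; remove that cell from P, ejecting 7. So w(4) = 7. P is now [[1, 4], [3]].
Step i=3: Q has 3 at row 2, column 1; remove 3 from row 2 of P and reverse-bump: 3 enters row 1 and ejects 1. So w(3) = 1. P is now [[3, 4]].
Step i=2: Q has 2 at row 1, column 2; remove that cell from P, ejecting 4. So w(2) = 4. P is now [[3]].
Step i=1: Q has 1 at row 1, column 1; remove that cell from P, ejecting 3. So w(1) = 3. P is now [].

So w = 3 4 1 7 6 2 5.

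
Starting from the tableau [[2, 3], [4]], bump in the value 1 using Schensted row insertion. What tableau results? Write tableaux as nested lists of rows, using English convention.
[[1, 3], [2], [4]]

In row 1, 1 replaces 2 (the leftmost entry greater than 1); 2 is bumped to row 2. In row 2, 2 replaces 4 (the leftmost entry greater than 2); 4 is bumped to row 3. 4 starts a new row 3. The new tableau is [[1, 3], [2], [4]].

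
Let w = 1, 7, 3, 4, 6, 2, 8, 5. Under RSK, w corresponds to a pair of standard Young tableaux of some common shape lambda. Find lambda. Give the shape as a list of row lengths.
[5, 2, 1]

Row-insert each entry into an empty tableau.

After inserting 1: P = [[1]].
After inserting 7: P = [[1, 7]].
After inserting 3: P = [[1, 3], [7]].
After inserting 4: P = [[1, 3, 4], [7]].
After inserting 6: P = [[1, 3, 4, 6], [7]].
After inserting 2: P = [[1, 2, 4, 6], [3], [7]].
After inserting 8: P = [[1, 2, 4, 6, 8], [3], [7]].
After inserting 5: P = [[1, 2, 4, 5, 8], [3, 6], [7]].

The final insertion tableau P = [[1, 2, 4, 5, 8], [3, 6], [7]] has shape [5, 2, 1].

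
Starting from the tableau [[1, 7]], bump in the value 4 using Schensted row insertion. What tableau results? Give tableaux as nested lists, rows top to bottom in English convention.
[[1, 4], [7]]

In row 1, 4 replaces 7 (the leftmost entry greater than 4); 7 is bumped to row 2. 7 starts a new row 2. The new tableau is [[1, 4], [7]].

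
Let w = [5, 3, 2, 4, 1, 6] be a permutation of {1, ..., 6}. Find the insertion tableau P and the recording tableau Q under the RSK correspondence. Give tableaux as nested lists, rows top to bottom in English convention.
P = [[1, 4, 6], [2], [3], [5]], Q = [[1, 4, 6], [2], [3], [5]]

Insert each entry of the permutation into P by Schensted row insertion, recording in Q the position of each new cell.

Insert 5: appended to row 1. P = [[5]].
Insert 3: 3 bumps 5 from row 1; 5 starts row 2. P = [[3], [5]].
Insert 2: 2 bumps 3 from row 1; 3 bumps 5 from row 2; 5 starts row 3. P = [[2], [3], [5]].
Insert 4: appended to row 1. P = [[2, 4], [3], [5]].
Insert 1: 1 bumps 2 from row 1; 2 bumps 3 from row 2; 3 bumps 5 from row 3; 5 starts row 4. P = [[1, 4], [2], [3], [5]].
Insert 6: appended to row 1. P = [[1, 4, 6], [2], [3], [5]].

So P = [[1, 4, 6], [2], [3], [5]], Q = [[1, 4, 6], [2], [3], [5]].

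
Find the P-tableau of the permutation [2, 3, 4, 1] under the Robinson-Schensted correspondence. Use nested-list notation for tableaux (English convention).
P = [[1, 3, 4], [2]]

Insert 2: appended to row 1. P = [[2]].
Insert 3: appended to row 1. P = [[2, 3]].
Insert 4: appended to row 1. P = [[2, 3, 4]].
Insert 1: 1 bumps 2 from row 1; 2 starts row 2. P = [[1, 3, 4], [2]].

So P = [[1, 3, 4], [2]].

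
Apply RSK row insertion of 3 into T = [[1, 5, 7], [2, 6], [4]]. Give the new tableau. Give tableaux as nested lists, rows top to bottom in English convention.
In row 1, 3 replaces 5 (the leftmost entry greater than 3); 5 is bumped to row 2. In row 2, 5 replaces 6 (the leftmost entry greater than 5); 6 is bumped to row 3. 6 is appended to row 3. The new tableau is [[1, 3, 7], [2, 5], [4, 6]].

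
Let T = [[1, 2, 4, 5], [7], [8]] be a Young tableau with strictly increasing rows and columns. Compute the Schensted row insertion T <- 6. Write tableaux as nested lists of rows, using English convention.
[[1, 2, 4, 5, 6], [7], [8]]

6 is larger than every entry of row 1, so it is appended to row 1. The new tableau is [[1, 2, 4, 5, 6], [7], [8]].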